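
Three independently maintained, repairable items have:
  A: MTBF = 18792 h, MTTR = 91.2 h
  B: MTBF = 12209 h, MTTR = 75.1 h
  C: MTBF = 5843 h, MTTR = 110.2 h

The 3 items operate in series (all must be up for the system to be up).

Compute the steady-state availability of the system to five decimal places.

A(A) = MTBF/(MTBF+MTTR) = 18792/(18792+91.2) = 0.995170
A(B) = MTBF/(MTBF+MTTR) = 12209/(12209+75.1) = 0.993886
A(C) = MTBF/(MTBF+MTTR) = 5843/(5843+110.2) = 0.981489
Series availability: 0.995170 × 0.993886 × 0.981489 = 0.97078

0.97078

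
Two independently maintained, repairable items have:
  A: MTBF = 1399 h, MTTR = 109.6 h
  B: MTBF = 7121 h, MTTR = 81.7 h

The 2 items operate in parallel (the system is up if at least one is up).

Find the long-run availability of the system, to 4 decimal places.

0.9992

A(A) = MTBF/(MTBF+MTTR) = 1399/(1399+109.6) = 0.927350
A(B) = MTBF/(MTBF+MTTR) = 7121/(7121+81.7) = 0.988657
Parallel availability: 1 − (1 − 0.927350)(1 − 0.988657) = 0.9992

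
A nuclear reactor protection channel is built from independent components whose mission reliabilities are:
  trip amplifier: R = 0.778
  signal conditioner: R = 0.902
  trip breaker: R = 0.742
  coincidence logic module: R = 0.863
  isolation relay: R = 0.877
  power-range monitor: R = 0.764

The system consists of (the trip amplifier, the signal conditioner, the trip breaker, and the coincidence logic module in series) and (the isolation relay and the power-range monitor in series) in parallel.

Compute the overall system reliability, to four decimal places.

Series (trip amplifier, signal conditioner, trip breaker, and coincidence logic module): 0.778000 × 0.902000 × 0.742000 × 0.863000 = 0.449367
Series (isolation relay and power-range monitor): 0.877000 × 0.764000 = 0.670028
Parallel ([0.449367] and [0.670028]): 1 − (1 − 0.449367)(1 − 0.670028) = 0.8183

0.8183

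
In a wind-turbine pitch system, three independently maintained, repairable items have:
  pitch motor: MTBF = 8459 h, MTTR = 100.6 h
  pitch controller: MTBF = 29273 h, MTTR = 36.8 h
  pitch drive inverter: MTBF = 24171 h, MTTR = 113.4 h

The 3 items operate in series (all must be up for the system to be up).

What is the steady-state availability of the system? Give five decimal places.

A(pitch motor) = MTBF/(MTBF+MTTR) = 8459/(8459+100.6) = 0.988247
A(pitch controller) = MTBF/(MTBF+MTTR) = 29273/(29273+36.8) = 0.998744
A(pitch drive inverter) = MTBF/(MTBF+MTTR) = 24171/(24171+113.4) = 0.995330
Series availability: 0.988247 × 0.998744 × 0.995330 = 0.98240

0.98240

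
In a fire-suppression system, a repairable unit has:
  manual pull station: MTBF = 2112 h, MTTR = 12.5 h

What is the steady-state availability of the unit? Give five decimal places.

0.99412

A(manual pull station) = MTBF/(MTBF+MTTR) = 2112/(2112+12.5) = 0.99412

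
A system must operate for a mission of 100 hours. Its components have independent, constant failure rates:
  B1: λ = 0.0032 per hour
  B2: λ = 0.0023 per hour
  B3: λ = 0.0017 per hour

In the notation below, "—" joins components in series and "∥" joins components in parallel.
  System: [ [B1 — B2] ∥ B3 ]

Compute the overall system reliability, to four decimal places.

R(B1) = exp(−0.0032 × 100) = 0.726149
R(B2) = exp(−0.0023 × 100) = 0.794534
R(B3) = exp(−0.0017 × 100) = 0.843665
Series (B1 and B2): 0.726149 × 0.794534 = 0.576950
Parallel ([0.576950] and B3): 1 − (1 − 0.576950)(1 − 0.843665) = 0.9339

0.9339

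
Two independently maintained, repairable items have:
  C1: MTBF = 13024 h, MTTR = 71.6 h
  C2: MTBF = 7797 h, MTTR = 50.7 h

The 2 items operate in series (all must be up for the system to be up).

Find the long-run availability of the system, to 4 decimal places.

0.9881

A(C1) = MTBF/(MTBF+MTTR) = 13024/(13024+71.6) = 0.994533
A(C2) = MTBF/(MTBF+MTTR) = 7797/(7797+50.7) = 0.993540
Series availability: 0.994533 × 0.993540 = 0.9881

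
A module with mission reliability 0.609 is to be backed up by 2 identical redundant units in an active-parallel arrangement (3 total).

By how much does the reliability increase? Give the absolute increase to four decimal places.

0.3312

R_before = 0.609
R_after = 1 − (1 − 0.609)^3 = 0.9402
ΔR = 0.9402 − 0.609 = 0.3312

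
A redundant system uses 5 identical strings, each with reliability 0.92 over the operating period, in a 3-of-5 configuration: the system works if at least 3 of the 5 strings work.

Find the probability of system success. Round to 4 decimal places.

R = Σ_{i=3}^{5} C(5,i) p^i (1−p)^{5−i} with p = 0.92
C(5,3)·0.92^3·0.08^2 = 0.049836
C(5,4)·0.92^4·0.08^1 = 0.286557
C(5,5)·0.92^5·0.08^0 = 0.659082
Sum = 0.9955

0.9955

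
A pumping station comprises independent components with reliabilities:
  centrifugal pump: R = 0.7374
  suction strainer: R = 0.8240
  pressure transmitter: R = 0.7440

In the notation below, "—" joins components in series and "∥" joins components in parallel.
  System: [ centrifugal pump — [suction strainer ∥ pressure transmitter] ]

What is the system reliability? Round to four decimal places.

Parallel (suction strainer and pressure transmitter): 1 − (1 − 0.824000)(1 − 0.744000) = 0.954944
Series (centrifugal pump and [0.954944]): 0.737400 × 0.954944 = 0.7042

0.7042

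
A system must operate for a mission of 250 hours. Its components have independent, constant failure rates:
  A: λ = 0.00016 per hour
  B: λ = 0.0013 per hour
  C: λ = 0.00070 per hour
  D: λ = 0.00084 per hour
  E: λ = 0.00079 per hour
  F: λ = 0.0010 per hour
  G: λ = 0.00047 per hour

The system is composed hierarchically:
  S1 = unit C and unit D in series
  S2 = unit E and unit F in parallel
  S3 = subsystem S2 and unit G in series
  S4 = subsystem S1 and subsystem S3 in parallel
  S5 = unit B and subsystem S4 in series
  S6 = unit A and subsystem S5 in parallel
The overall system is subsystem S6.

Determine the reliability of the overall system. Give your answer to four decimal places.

0.9878

R(A) = exp(−0.00016 × 250) = 0.960789
R(B) = exp(−0.0013 × 250) = 0.722527
R(C) = exp(−0.00070 × 250) = 0.839457
R(D) = exp(−0.00084 × 250) = 0.810584
R(E) = exp(−0.00079 × 250) = 0.820780
R(F) = exp(−0.0010 × 250) = 0.778801
R(G) = exp(−0.00047 × 250) = 0.889141
Series (C and D): 0.839457 × 0.810584 = 0.680450
Parallel (E and F): 1 − (1 − 0.820780)(1 − 0.778801) = 0.960357
Series ([0.960357] and G): 0.960357 × 0.889141 = 0.853893
Parallel ([0.680450] and [0.853893]): 1 − (1 − 0.680450)(1 − 0.853893) = 0.953312
Series (B and [0.953312]): 0.722527 × 0.953312 = 0.688794
Parallel (A and [0.688794]): 1 − (1 − 0.960789)(1 − 0.688794) = 0.9878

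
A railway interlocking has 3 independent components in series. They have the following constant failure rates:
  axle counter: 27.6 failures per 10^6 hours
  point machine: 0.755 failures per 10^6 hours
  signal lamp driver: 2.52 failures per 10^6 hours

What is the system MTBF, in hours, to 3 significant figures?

32400

Series of exponential components: λ_sys = Σ λ_i
λ_sys = 0.0000276 + 0.000000755 + 0.00000252 = 3.0875e-05 /h
MTBF = 1 / λ_sys = 32400 h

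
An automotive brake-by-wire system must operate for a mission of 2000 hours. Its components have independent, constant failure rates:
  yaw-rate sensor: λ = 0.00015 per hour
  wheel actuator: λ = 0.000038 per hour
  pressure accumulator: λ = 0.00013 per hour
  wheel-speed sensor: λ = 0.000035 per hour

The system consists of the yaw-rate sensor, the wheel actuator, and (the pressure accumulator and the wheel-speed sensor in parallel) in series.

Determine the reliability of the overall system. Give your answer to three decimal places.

0.676

R(yaw-rate sensor) = exp(−0.00015 × 2000) = 0.74082
R(wheel actuator) = exp(−0.000038 × 2000) = 0.92682
R(pressure accumulator) = exp(−0.00013 × 2000) = 0.77105
R(wheel-speed sensor) = exp(−0.000035 × 2000) = 0.93239
Parallel (pressure accumulator and wheel-speed sensor): 1 − (1 − 0.77105)(1 − 0.93239) = 0.98452
Series (yaw-rate sensor, wheel actuator, and [0.98452]): 0.74082 × 0.92682 × 0.98452 = 0.676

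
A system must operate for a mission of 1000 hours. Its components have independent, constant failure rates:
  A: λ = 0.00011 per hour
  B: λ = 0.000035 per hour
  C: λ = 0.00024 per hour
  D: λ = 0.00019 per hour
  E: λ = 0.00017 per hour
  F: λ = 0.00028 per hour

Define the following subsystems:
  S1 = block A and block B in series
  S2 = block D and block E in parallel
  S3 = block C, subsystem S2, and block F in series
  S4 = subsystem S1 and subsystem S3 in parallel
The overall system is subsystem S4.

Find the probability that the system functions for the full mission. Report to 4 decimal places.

0.9431

R(A) = exp(−0.00011 × 1000) = 0.895834
R(B) = exp(−0.000035 × 1000) = 0.965605
R(C) = exp(−0.00024 × 1000) = 0.786628
R(D) = exp(−0.00019 × 1000) = 0.826959
R(E) = exp(−0.00017 × 1000) = 0.843665
R(F) = exp(−0.00028 × 1000) = 0.755784
Series (A and B): 0.895834 × 0.965605 = 0.865022
Parallel (D and E): 1 − (1 − 0.826959)(1 − 0.843665) = 0.972948
Series (C, [0.972948], and F): 0.786628 × 0.972948 × 0.755784 = 0.578438
Parallel ([0.865022] and [0.578438]): 1 − (1 − 0.865022)(1 − 0.578438) = 0.9431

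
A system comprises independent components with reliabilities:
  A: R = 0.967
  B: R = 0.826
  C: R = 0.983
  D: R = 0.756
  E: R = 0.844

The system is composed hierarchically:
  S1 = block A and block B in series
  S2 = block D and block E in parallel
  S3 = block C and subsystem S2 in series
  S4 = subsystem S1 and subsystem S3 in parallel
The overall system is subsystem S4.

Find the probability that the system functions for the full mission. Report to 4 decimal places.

0.9890

Series (A and B): 0.967000 × 0.826000 = 0.798742
Parallel (D and E): 1 − (1 − 0.756000)(1 − 0.844000) = 0.961936
Series (C and [0.961936]): 0.983000 × 0.961936 = 0.945583
Parallel ([0.798742] and [0.945583]): 1 − (1 − 0.798742)(1 − 0.945583) = 0.9890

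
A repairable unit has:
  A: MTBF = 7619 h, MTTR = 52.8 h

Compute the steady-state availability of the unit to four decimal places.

A(A) = MTBF/(MTBF+MTTR) = 7619/(7619+52.8) = 0.9931

0.9931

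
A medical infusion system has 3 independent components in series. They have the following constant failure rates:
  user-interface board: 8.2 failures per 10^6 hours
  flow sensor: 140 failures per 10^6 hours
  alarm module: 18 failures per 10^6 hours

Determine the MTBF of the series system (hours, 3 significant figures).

6020

Series of exponential components: λ_sys = Σ λ_i
λ_sys = 0.0000082 + 0.00014 + 0.000018 = 1.6620e-04 /h
MTBF = 1 / λ_sys = 6020 h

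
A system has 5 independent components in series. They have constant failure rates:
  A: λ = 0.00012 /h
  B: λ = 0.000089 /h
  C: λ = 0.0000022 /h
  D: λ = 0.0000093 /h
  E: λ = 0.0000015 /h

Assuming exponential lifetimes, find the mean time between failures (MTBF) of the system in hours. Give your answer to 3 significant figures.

4500

Series of exponential components: λ_sys = Σ λ_i
λ_sys = 0.00012 + 0.000089 + 0.0000022 + 0.0000093 + 0.0000015 = 2.2200e-04 /h
MTBF = 1 / λ_sys = 4500 h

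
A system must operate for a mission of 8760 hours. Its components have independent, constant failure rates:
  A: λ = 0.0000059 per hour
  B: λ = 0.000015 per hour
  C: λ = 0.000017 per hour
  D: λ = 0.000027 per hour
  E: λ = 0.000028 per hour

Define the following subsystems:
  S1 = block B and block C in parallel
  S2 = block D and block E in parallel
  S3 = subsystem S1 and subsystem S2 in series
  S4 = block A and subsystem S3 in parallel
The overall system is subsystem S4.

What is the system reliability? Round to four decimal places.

R(A) = exp(−0.0000059 × 8760) = 0.949629
R(B) = exp(−0.000015 × 8760) = 0.876867
R(C) = exp(−0.000017 × 8760) = 0.861638
R(D) = exp(−0.000027 × 8760) = 0.789370
R(E) = exp(−0.000028 × 8760) = 0.782485
Parallel (B and C): 1 − (1 − 0.876867)(1 − 0.861638) = 0.982963
Parallel (D and E): 1 − (1 − 0.789370)(1 − 0.782485) = 0.954185
Series ([0.982963] and [0.954185]): 0.982963 × 0.954185 = 0.937929
Parallel (A and [0.937929]): 1 − (1 − 0.949629)(1 − 0.937929) = 0.9969

0.9969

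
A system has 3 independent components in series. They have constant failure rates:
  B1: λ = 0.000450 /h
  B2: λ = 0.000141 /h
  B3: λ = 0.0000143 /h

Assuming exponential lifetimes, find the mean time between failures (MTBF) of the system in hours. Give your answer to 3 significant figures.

Series of exponential components: λ_sys = Σ λ_i
λ_sys = 0.000450 + 0.000141 + 0.0000143 = 6.0530e-04 /h
MTBF = 1 / λ_sys = 1650 h

1650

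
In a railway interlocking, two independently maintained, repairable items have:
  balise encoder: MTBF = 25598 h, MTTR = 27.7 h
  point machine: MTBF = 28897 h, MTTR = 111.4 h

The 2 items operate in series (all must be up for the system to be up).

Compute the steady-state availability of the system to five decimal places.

0.99508

A(balise encoder) = MTBF/(MTBF+MTTR) = 25598/(25598+27.7) = 0.998919
A(point machine) = MTBF/(MTBF+MTTR) = 28897/(28897+111.4) = 0.996160
Series availability: 0.998919 × 0.996160 = 0.99508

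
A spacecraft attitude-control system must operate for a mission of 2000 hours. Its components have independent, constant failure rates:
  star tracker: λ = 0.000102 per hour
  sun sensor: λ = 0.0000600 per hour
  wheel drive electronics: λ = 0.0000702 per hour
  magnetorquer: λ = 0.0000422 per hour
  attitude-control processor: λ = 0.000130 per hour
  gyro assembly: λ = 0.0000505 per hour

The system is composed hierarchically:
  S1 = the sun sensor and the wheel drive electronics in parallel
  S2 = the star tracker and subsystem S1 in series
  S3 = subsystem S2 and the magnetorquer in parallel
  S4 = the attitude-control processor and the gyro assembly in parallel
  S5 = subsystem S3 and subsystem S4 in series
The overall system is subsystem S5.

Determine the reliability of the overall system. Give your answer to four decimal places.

R(star tracker) = exp(−0.000102 × 2000) = 0.815462
R(sun sensor) = exp(−0.0000600 × 2000) = 0.886920
R(wheel drive electronics) = exp(−0.0000702 × 2000) = 0.869011
R(magnetorquer) = exp(−0.0000422 × 2000) = 0.919064
R(attitude-control processor) = exp(−0.000130 × 2000) = 0.771052
R(gyro assembly) = exp(−0.0000505 × 2000) = 0.903933
Parallel (sun sensor and wheel drive electronics): 1 − (1 − 0.886920)(1 − 0.869011) = 0.985188
Series (star tracker and [0.985188]): 0.815462 × 0.985188 = 0.803383
Parallel ([0.803383] and magnetorquer): 1 − (1 − 0.803383)(1 − 0.919064) = 0.984087
Parallel (attitude-control processor and gyro assembly): 1 − (1 − 0.771052)(1 − 0.903933) = 0.978006
Series ([0.984087] and [0.978006]): 0.984087 × 0.978006 = 0.9624

0.9624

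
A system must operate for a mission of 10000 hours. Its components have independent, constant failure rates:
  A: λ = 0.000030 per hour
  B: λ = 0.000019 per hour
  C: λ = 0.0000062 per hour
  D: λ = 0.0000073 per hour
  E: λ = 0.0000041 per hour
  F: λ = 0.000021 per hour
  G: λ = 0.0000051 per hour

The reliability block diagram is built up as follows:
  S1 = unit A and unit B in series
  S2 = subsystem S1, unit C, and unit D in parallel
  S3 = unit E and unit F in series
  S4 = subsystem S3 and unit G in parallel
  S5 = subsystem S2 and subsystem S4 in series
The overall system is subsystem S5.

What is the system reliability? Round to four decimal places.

0.9873

R(A) = exp(−0.000030 × 10000) = 0.740818
R(B) = exp(−0.000019 × 10000) = 0.826959
R(C) = exp(−0.0000062 × 10000) = 0.939883
R(D) = exp(−0.0000073 × 10000) = 0.929601
R(E) = exp(−0.0000041 × 10000) = 0.959829
R(F) = exp(−0.000021 × 10000) = 0.810584
R(G) = exp(−0.0000051 × 10000) = 0.950279
Series (A and B): 0.740818 × 0.826959 = 0.612626
Parallel ([0.612626], C, and D): 1 − (1 − 0.612626)(1 − 0.939883)(1 − 0.929601) = 0.998361
Series (E and F): 0.959829 × 0.810584 = 0.778022
Parallel ([0.778022] and G): 1 − (1 − 0.778022)(1 − 0.950279) = 0.988963
Series ([0.998361] and [0.988963]): 0.998361 × 0.988963 = 0.9873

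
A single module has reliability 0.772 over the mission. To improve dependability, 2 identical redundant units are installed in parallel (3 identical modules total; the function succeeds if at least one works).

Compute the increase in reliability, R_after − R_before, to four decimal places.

0.2161

R_before = 0.772
R_after = 1 − (1 − 0.772)^3 = 0.9881
ΔR = 0.9881 − 0.772 = 0.2161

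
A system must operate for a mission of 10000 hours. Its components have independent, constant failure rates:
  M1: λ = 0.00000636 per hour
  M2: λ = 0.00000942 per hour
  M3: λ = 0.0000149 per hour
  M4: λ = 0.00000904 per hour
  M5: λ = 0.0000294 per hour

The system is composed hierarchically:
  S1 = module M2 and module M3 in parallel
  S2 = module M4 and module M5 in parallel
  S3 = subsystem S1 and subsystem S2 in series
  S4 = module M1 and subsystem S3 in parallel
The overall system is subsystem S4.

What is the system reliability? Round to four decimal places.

R(M1) = exp(−0.00000636 × 10000) = 0.938380
R(M2) = exp(−0.00000942 × 10000) = 0.910101
R(M3) = exp(−0.0000149 × 10000) = 0.861569
R(M4) = exp(−0.00000904 × 10000) = 0.913566
R(M5) = exp(−0.0000294 × 10000) = 0.745276
Parallel (M2 and M3): 1 − (1 − 0.910101)(1 − 0.861569) = 0.987555
Parallel (M4 and M5): 1 − (1 − 0.913566)(1 − 0.745276) = 0.977983
Series ([0.987555] and [0.977983]): 0.987555 × 0.977983 = 0.965812
Parallel (M1 and [0.965812]): 1 − (1 − 0.938380)(1 − 0.965812) = 0.9979

0.9979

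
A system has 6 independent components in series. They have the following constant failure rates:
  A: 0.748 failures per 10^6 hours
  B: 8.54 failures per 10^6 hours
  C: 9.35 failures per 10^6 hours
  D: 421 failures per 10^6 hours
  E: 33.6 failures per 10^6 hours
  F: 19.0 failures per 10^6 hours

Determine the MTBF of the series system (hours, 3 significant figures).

2030

Series of exponential components: λ_sys = Σ λ_i
λ_sys = 0.000000748 + 0.00000854 + 0.00000935 + 0.000421 + 0.0000336 + 0.0000190 = 4.9224e-04 /h
MTBF = 1 / λ_sys = 2030 h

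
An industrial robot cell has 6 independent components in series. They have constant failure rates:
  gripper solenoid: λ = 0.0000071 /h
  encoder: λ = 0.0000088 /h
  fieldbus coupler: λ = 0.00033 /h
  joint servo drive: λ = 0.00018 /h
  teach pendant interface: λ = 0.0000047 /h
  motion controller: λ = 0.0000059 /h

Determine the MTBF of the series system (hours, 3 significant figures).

Series of exponential components: λ_sys = Σ λ_i
λ_sys = 0.0000071 + 0.0000088 + 0.00033 + 0.00018 + 0.0000047 + 0.0000059 = 5.3650e-04 /h
MTBF = 1 / λ_sys = 1860 h

1860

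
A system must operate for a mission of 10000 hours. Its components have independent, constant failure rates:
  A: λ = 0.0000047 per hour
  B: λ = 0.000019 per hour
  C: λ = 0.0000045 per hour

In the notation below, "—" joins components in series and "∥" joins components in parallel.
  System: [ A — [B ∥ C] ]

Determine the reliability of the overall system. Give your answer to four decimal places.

R(A) = exp(−0.0000047 × 10000) = 0.954087
R(B) = exp(−0.000019 × 10000) = 0.826959
R(C) = exp(−0.0000045 × 10000) = 0.955997
Parallel (B and C): 1 − (1 − 0.826959)(1 − 0.955997) = 0.992386
Series (A and [0.992386]): 0.954087 × 0.992386 = 0.9468

0.9468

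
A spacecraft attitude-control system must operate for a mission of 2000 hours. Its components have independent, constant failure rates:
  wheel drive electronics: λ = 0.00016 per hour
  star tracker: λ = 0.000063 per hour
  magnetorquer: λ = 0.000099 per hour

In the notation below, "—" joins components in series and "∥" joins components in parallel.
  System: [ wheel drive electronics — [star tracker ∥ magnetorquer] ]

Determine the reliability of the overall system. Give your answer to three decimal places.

R(wheel drive electronics) = exp(−0.00016 × 2000) = 0.72615
R(star tracker) = exp(−0.000063 × 2000) = 0.88161
R(magnetorquer) = exp(−0.000099 × 2000) = 0.82037
Parallel (star tracker and magnetorquer): 1 − (1 − 0.88161)(1 − 0.82037) = 0.97873
Series (wheel drive electronics and [0.97873]): 0.72615 × 0.97873 = 0.711

0.711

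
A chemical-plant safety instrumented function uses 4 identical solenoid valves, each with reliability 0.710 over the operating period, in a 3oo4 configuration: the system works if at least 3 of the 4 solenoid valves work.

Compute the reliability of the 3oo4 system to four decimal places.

0.6693

R = Σ_{i=3}^{4} C(4,i) p^i (1−p)^{4−i} with p = 0.710
C(4,3)·0.710^3·0.290^1 = 0.415177
C(4,4)·0.710^4·0.290^0 = 0.254117
Sum = 0.6693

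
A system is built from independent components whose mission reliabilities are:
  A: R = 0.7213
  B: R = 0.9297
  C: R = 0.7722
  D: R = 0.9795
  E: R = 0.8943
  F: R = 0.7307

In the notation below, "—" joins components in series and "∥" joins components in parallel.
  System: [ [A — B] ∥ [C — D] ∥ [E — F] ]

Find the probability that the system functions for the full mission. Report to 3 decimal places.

0.972

Series (A and B): 0.72130 × 0.92970 = 0.67059
Series (C and D): 0.77220 × 0.97950 = 0.75637
Series (E and F): 0.89430 × 0.73070 = 0.65347
Parallel ([0.67059], [0.75637], and [0.65347]): 1 − (1 − 0.67059)(1 − 0.75637)(1 − 0.65347) = 0.972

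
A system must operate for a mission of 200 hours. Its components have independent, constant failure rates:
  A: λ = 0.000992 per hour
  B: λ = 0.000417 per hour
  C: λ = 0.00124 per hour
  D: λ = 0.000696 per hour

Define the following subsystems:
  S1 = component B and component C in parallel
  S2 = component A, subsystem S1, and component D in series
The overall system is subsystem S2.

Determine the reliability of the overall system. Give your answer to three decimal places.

R(A) = exp(−0.000992 × 200) = 0.82004
R(B) = exp(−0.000417 × 200) = 0.91998
R(C) = exp(−0.00124 × 200) = 0.78036
R(D) = exp(−0.000696 × 200) = 0.87005
Parallel (B and C): 1 − (1 − 0.91998)(1 − 0.78036) = 0.98242
Series (A, [0.98242], and D): 0.82004 × 0.98242 × 0.87005 = 0.701

0.701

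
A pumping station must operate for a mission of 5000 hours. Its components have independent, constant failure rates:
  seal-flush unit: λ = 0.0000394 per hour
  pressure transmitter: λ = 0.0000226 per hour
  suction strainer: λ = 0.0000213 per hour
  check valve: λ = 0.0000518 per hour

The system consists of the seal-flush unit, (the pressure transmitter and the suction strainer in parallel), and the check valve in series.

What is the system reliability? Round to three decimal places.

R(seal-flush unit) = exp(−0.0000394 × 5000) = 0.82119
R(pressure transmitter) = exp(−0.0000226 × 5000) = 0.89315
R(suction strainer) = exp(−0.0000213 × 5000) = 0.89898
R(check valve) = exp(−0.0000518 × 5000) = 0.77182
Parallel (pressure transmitter and suction strainer): 1 − (1 − 0.89315)(1 − 0.89898) = 0.98921
Series (seal-flush unit, [0.98921], and check valve): 0.82119 × 0.98921 × 0.77182 = 0.627

0.627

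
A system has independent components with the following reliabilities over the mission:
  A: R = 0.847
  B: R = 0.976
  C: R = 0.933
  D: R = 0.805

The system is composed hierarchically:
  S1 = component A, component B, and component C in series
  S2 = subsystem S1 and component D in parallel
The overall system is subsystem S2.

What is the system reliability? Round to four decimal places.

0.9554

Series (A, B, and C): 0.847000 × 0.976000 × 0.933000 = 0.771285
Parallel ([0.771285] and D): 1 − (1 − 0.771285)(1 − 0.805000) = 0.9554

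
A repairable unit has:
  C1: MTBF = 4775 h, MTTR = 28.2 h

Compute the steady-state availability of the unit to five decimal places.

0.99413

A(C1) = MTBF/(MTBF+MTTR) = 4775/(4775+28.2) = 0.99413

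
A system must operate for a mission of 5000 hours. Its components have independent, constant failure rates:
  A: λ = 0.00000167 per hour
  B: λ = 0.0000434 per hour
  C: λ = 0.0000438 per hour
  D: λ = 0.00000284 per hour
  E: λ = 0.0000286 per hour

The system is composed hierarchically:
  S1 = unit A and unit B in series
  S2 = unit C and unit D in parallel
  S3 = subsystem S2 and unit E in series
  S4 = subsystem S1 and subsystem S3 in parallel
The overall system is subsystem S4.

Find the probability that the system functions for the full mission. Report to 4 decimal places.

R(A) = exp(−0.00000167 × 5000) = 0.991685
R(B) = exp(−0.0000434 × 5000) = 0.804930
R(C) = exp(−0.0000438 × 5000) = 0.803322
R(D) = exp(−0.00000284 × 5000) = 0.985900
R(E) = exp(−0.0000286 × 5000) = 0.866754
Series (A and B): 0.991685 × 0.804930 = 0.798237
Parallel (C and D): 1 − (1 − 0.803322)(1 − 0.985900) = 0.997227
Series ([0.997227] and E): 0.997227 × 0.866754 = 0.864350
Parallel ([0.798237] and [0.864350]): 1 − (1 − 0.798237)(1 − 0.864350) = 0.9726

0.9726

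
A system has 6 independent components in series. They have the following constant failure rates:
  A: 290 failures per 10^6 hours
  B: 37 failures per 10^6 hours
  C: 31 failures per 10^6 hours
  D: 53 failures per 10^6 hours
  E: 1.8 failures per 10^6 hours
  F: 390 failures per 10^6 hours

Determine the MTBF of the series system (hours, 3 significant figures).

Series of exponential components: λ_sys = Σ λ_i
λ_sys = 0.00029 + 0.000037 + 0.000031 + 0.000053 + 0.0000018 + 0.00039 = 8.0280e-04 /h
MTBF = 1 / λ_sys = 1250 h

1250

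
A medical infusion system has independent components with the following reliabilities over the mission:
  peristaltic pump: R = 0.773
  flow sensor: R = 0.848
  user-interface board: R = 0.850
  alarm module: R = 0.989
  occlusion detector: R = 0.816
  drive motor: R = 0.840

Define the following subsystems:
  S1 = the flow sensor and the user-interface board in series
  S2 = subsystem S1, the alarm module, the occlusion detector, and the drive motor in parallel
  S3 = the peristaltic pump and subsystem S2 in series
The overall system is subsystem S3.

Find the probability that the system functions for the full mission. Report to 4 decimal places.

0.7729

Series (flow sensor and user-interface board): 0.848000 × 0.850000 = 0.720800
Parallel ([0.720800], alarm module, occlusion detector, and drive motor): 1 − (1 − 0.720800)(1 − 0.989000)(1 − 0.816000)(1 − 0.840000) = 0.999910
Series (peristaltic pump and [0.999910]): 0.773000 × 0.999910 = 0.7729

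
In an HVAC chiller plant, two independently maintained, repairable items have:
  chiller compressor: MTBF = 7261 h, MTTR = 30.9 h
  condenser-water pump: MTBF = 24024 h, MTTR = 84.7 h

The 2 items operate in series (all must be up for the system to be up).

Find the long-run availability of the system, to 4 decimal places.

0.9923

A(chiller compressor) = MTBF/(MTBF+MTTR) = 7261/(7261+30.9) = 0.995762
A(condenser-water pump) = MTBF/(MTBF+MTTR) = 24024/(24024+84.7) = 0.996487
Series availability: 0.995762 × 0.996487 = 0.9923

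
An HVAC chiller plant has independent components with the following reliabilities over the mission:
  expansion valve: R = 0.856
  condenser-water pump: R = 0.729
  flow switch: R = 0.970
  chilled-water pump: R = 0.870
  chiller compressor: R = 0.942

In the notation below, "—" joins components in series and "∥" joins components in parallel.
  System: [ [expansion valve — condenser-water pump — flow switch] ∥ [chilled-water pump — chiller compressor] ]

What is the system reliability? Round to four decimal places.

Series (expansion valve, condenser-water pump, and flow switch): 0.856000 × 0.729000 × 0.970000 = 0.605303
Series (chilled-water pump and chiller compressor): 0.870000 × 0.942000 = 0.819540
Parallel ([0.605303] and [0.819540]): 1 − (1 − 0.605303)(1 − 0.819540) = 0.9288

0.9288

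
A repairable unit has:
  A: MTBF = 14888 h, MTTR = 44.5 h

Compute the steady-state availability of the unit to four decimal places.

A(A) = MTBF/(MTBF+MTTR) = 14888/(14888+44.5) = 0.9970

0.9970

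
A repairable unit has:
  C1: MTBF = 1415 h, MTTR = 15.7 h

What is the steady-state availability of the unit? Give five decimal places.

A(C1) = MTBF/(MTBF+MTTR) = 1415/(1415+15.7) = 0.98903

0.98903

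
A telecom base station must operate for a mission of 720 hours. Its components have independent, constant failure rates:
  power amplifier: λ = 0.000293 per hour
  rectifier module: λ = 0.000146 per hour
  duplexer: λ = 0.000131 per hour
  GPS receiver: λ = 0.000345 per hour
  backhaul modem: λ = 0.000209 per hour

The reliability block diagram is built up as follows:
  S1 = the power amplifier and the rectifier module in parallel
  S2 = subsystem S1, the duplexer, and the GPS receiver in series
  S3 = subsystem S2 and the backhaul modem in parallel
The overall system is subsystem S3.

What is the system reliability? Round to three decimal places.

0.958

R(power amplifier) = exp(−0.000293 × 720) = 0.80981
R(rectifier module) = exp(−0.000146 × 720) = 0.90022
R(duplexer) = exp(−0.000131 × 720) = 0.90999
R(GPS receiver) = exp(−0.000345 × 720) = 0.78005
R(backhaul modem) = exp(−0.000209 × 720) = 0.86029
Parallel (power amplifier and rectifier module): 1 − (1 − 0.80981)(1 − 0.90022) = 0.98102
Series ([0.98102], duplexer, and GPS receiver): 0.98102 × 0.90999 × 0.78005 = 0.69636
Parallel ([0.69636] and backhaul modem): 1 − (1 − 0.69636)(1 − 0.86029) = 0.958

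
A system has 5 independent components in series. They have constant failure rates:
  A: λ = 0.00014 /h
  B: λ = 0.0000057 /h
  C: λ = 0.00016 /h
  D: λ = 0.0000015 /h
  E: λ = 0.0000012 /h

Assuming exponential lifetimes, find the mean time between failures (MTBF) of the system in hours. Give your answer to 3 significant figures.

3240

Series of exponential components: λ_sys = Σ λ_i
λ_sys = 0.00014 + 0.0000057 + 0.00016 + 0.0000015 + 0.0000012 = 3.0840e-04 /h
MTBF = 1 / λ_sys = 3240 h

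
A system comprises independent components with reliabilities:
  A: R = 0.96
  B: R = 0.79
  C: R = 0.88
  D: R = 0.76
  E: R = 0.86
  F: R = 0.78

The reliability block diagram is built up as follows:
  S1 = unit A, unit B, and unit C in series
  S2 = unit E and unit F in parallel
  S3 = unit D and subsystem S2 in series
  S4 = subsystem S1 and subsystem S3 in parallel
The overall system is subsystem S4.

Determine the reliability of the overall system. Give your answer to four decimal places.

0.9124

Series (A, B, and C): 0.960000 × 0.790000 × 0.880000 = 0.667392
Parallel (E and F): 1 − (1 − 0.860000)(1 − 0.780000) = 0.969200
Series (D and [0.969200]): 0.760000 × 0.969200 = 0.736592
Parallel ([0.667392] and [0.736592]): 1 − (1 − 0.667392)(1 − 0.736592) = 0.9124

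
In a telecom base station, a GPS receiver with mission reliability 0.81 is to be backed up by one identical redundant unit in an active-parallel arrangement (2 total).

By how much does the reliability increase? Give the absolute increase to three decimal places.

0.154

R_before = 0.81
R_after = 1 − (1 − 0.81)^2 = 0.964
ΔR = 0.964 − 0.81 = 0.154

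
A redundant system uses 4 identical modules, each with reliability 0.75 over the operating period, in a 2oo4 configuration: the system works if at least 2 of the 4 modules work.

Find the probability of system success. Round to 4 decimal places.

R = Σ_{i=2}^{4} C(4,i) p^i (1−p)^{4−i} with p = 0.75
C(4,2)·0.75^2·0.25^2 = 0.210938
C(4,3)·0.75^3·0.25^1 = 0.421875
C(4,4)·0.75^4·0.25^0 = 0.316406
Sum = 0.9492

0.9492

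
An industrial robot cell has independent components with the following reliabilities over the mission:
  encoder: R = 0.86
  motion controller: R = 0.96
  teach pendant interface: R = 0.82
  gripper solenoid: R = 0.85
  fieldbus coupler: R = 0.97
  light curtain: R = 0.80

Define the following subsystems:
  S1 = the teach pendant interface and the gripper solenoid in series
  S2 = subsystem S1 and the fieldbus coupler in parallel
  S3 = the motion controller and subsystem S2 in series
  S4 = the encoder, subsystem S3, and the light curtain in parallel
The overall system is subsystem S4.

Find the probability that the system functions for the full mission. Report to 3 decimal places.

0.999

Series (teach pendant interface and gripper solenoid): 0.82000 × 0.85000 = 0.69700
Parallel ([0.69700] and fieldbus coupler): 1 − (1 − 0.69700)(1 − 0.97000) = 0.99091
Series (motion controller and [0.99091]): 0.96000 × 0.99091 = 0.95127
Parallel (encoder, [0.95127], and light curtain): 1 − (1 − 0.86000)(1 − 0.95127)(1 − 0.80000) = 0.999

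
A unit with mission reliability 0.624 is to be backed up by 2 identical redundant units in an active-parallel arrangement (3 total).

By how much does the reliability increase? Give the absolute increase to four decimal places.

R_before = 0.624
R_after = 1 − (1 − 0.624)^3 = 0.9468
ΔR = 0.9468 − 0.624 = 0.3228

0.3228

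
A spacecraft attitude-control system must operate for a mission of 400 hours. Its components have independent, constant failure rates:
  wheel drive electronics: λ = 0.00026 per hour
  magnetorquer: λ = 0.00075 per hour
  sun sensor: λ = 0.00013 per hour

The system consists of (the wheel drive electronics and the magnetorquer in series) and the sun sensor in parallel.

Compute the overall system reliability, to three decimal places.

R(wheel drive electronics) = exp(−0.00026 × 400) = 0.90123
R(magnetorquer) = exp(−0.00075 × 400) = 0.74082
R(sun sensor) = exp(−0.00013 × 400) = 0.94933
Series (wheel drive electronics and magnetorquer): 0.90123 × 0.74082 = 0.66765
Parallel ([0.66765] and sun sensor): 1 − (1 − 0.66765)(1 − 0.94933) = 0.983

0.983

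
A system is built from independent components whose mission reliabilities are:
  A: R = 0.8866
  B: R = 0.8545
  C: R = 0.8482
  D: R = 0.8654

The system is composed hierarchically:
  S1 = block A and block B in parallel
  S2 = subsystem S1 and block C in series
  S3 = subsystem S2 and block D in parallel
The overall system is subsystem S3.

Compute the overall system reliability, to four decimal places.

0.9777

Parallel (A and B): 1 − (1 − 0.886600)(1 − 0.854500) = 0.983500
Series ([0.983500] and C): 0.983500 × 0.848200 = 0.834205
Parallel ([0.834205] and D): 1 − (1 − 0.834205)(1 − 0.865400) = 0.9777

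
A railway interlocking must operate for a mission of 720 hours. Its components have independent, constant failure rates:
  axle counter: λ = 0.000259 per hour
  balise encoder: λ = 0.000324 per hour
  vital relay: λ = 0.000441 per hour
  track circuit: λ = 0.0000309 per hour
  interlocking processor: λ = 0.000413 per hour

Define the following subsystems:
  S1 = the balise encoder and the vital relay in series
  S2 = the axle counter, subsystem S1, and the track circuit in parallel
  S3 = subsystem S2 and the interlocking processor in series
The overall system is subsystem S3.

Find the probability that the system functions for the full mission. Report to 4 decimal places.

0.7416

R(axle counter) = exp(−0.000259 × 720) = 0.829875
R(balise encoder) = exp(−0.000324 × 720) = 0.791932
R(vital relay) = exp(−0.000441 × 720) = 0.727952
R(track circuit) = exp(−0.0000309 × 720) = 0.977998
R(interlocking processor) = exp(−0.000413 × 720) = 0.742777
Series (balise encoder and vital relay): 0.791932 × 0.727952 = 0.576488
Parallel (axle counter, [0.576488], and track circuit): 1 − (1 − 0.829875)(1 − 0.576488)(1 − 0.977998) = 0.998415
Series ([0.998415] and interlocking processor): 0.998415 × 0.742777 = 0.7416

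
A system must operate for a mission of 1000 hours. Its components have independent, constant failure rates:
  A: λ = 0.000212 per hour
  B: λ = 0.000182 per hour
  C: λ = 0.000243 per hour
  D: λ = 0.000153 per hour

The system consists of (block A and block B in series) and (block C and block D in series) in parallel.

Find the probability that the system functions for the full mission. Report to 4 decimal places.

0.8935

R(A) = exp(−0.000212 × 1000) = 0.808965
R(B) = exp(−0.000182 × 1000) = 0.833601
R(C) = exp(−0.000243 × 1000) = 0.784272
R(D) = exp(−0.000153 × 1000) = 0.858130
Series (A and B): 0.808965 × 0.833601 = 0.674354
Series (C and D): 0.784272 × 0.858130 = 0.673007
Parallel ([0.674354] and [0.673007]): 1 − (1 − 0.674354)(1 − 0.673007) = 0.8935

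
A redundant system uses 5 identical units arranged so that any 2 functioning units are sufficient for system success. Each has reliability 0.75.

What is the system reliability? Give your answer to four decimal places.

R = Σ_{i=2}^{5} C(5,i) p^i (1−p)^{5−i} with p = 0.75
C(5,2)·0.75^2·0.25^3 = 0.087891
C(5,3)·0.75^3·0.25^2 = 0.263672
C(5,4)·0.75^4·0.25^1 = 0.395508
C(5,5)·0.75^5·0.25^0 = 0.237305
Sum = 0.9844

0.9844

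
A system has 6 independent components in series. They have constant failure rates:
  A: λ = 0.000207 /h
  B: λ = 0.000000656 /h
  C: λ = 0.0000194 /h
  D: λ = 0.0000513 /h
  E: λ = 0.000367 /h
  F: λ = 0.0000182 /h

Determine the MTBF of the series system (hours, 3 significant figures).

Series of exponential components: λ_sys = Σ λ_i
λ_sys = 0.000207 + 0.000000656 + 0.0000194 + 0.0000513 + 0.000367 + 0.0000182 = 6.6356e-04 /h
MTBF = 1 / λ_sys = 1510 h

1510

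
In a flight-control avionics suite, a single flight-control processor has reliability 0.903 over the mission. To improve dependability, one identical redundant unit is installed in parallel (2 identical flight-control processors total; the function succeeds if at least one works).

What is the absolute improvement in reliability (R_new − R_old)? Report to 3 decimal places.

R_before = 0.903
R_after = 1 − (1 − 0.903)^2 = 0.991
ΔR = 0.991 − 0.903 = 0.088

0.088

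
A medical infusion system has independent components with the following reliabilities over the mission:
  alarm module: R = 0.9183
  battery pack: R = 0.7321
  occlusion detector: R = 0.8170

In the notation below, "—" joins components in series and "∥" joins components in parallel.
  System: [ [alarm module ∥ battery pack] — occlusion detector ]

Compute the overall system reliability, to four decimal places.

Parallel (alarm module and battery pack): 1 − (1 − 0.918300)(1 − 0.732100) = 0.978113
Series ([0.978113] and occlusion detector): 0.978113 × 0.817000 = 0.7991

0.7991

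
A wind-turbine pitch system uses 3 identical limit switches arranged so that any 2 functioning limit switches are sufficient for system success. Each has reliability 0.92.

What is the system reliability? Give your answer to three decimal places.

0.982

R = Σ_{i=2}^{3} C(3,i) p^i (1−p)^{3−i} with p = 0.92
C(3,2)·0.92^2·0.08^1 = 0.20314
C(3,3)·0.92^3·0.08^0 = 0.77869
Sum = 0.982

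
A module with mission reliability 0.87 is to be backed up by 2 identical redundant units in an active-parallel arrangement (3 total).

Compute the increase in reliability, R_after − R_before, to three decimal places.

0.128

R_before = 0.87
R_after = 1 − (1 − 0.87)^3 = 0.998
ΔR = 0.998 − 0.87 = 0.128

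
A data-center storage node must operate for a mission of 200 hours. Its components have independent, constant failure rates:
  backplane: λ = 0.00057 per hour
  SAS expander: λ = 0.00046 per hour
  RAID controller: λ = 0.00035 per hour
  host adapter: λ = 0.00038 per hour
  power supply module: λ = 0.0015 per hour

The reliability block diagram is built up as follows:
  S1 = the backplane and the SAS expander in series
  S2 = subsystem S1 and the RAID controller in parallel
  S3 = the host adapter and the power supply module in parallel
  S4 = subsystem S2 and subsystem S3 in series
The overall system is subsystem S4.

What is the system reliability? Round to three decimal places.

0.969

R(backplane) = exp(−0.00057 × 200) = 0.89226
R(SAS expander) = exp(−0.00046 × 200) = 0.91211
R(RAID controller) = exp(−0.00035 × 200) = 0.93239
R(host adapter) = exp(−0.00038 × 200) = 0.92682
R(power supply module) = exp(−0.0015 × 200) = 0.74082
Series (backplane and SAS expander): 0.89226 × 0.91211 = 0.81384
Parallel ([0.81384] and RAID controller): 1 − (1 − 0.81384)(1 − 0.93239) = 0.98741
Parallel (host adapter and power supply module): 1 − (1 − 0.92682)(1 − 0.74082) = 0.98103
Series ([0.98741] and [0.98103]): 0.98741 × 0.98103 = 0.969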